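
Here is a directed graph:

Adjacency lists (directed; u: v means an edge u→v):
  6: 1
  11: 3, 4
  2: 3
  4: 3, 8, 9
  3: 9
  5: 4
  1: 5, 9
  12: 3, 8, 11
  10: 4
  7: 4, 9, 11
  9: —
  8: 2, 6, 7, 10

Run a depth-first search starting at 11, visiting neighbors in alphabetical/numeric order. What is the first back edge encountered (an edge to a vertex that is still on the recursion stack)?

DFS from 11 (visiting neighbors in alphabetical/numeric order); mark gray on enter, black on exit:
11 gray
  3 gray
    9 gray
    9 black
  3 black
  4 gray
    4→3: 3 black — skip
    8 gray
      2 gray
        2→3: 3 black — skip
      2 black
      6 gray
        1 gray
          5 gray
            5→4: 4 is gray → back edge
First back edge: 5 → 4.

5→4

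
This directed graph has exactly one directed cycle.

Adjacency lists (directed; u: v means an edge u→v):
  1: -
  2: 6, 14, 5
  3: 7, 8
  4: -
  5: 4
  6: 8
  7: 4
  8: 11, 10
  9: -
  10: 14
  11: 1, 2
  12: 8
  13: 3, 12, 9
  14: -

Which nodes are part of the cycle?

2, 6, 8, 11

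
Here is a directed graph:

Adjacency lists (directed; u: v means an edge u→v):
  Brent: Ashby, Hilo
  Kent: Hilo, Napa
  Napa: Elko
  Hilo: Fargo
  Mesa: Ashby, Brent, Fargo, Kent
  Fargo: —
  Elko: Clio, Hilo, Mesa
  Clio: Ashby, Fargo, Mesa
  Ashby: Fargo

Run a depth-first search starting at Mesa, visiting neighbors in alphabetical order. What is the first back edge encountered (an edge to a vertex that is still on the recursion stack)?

Clio→Mesa

DFS from Mesa (visiting neighbors in alphabetical order); mark gray on enter, black on exit:
Mesa gray
  Ashby gray
    Fargo gray
    Fargo black
  Ashby black
  Brent gray
    Brent→Ashby: Ashby black — skip
    Hilo gray
      Hilo→Fargo: Fargo black — skip
    Hilo black
  Brent black
  Mesa→Fargo: Fargo black — skip
  Kent gray
    Kent→Hilo: Hilo black — skip
    Napa gray
      Elko gray
        Clio gray
          Clio→Ashby: Ashby black — skip
          Clio→Fargo: Fargo black — skip
          Clio→Mesa: Mesa is gray → back edge
First back edge: Clio → Mesa.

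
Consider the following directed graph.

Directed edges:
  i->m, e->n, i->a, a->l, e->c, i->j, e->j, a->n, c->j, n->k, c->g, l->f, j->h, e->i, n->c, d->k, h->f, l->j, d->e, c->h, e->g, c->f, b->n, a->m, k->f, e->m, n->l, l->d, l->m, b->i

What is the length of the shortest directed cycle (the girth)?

4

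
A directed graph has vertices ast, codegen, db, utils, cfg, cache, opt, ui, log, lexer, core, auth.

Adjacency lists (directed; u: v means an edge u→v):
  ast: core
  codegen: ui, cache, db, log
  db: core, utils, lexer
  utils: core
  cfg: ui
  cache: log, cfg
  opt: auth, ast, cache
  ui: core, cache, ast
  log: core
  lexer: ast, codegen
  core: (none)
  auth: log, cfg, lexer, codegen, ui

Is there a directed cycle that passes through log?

log lies on a cycle iff there is a path from log back to itself.
Exploring from log, it never reaches itself; equivalently, its strongly connected component is a singleton.

No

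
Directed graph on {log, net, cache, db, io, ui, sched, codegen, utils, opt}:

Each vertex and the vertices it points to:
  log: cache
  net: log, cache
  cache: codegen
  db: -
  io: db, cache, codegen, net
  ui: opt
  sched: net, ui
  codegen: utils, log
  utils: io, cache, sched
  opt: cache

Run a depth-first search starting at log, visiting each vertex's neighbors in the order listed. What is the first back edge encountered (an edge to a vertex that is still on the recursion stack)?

io->cache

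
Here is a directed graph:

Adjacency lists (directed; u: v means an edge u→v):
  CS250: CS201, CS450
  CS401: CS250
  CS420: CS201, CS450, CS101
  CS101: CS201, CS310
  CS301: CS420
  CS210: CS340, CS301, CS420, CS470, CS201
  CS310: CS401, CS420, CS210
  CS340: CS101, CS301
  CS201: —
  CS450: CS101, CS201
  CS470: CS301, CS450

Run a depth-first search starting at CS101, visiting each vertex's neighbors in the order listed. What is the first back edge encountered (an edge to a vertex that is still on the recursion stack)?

DFS from CS101 (visiting each vertex's neighbors in the order listed); mark gray on enter, black on exit:
CS101 gray
  CS201 gray
  CS201 black
  CS310 gray
    CS401 gray
      CS250 gray
        CS250→CS201: CS201 black — skip
        CS450 gray
          CS450→CS101: CS101 is gray → back edge
First back edge: CS450 → CS101.

CS450->CS101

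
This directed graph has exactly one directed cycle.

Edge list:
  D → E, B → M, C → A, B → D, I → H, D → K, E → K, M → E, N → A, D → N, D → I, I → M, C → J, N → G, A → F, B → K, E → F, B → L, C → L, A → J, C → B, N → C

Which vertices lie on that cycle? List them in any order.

B, C, D, N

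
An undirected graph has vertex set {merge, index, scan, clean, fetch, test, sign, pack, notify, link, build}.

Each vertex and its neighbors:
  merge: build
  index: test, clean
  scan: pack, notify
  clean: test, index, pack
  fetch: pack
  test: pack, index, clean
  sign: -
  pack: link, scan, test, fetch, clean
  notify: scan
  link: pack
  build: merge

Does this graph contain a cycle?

DFS, tracking each vertex's parent; an edge to a visited non-parent vertex closes a cycle.
Start from clean:
visit clean (parent –)
  visit test (parent clean)
    visit pack (parent test)
      visit link (parent pack)
        link–pack: parent, skip
      visit scan (parent pack)
        scan–pack: parent, skip
        visit notify (parent scan)
          notify–scan: parent, skip
      pack–test: parent, skip
      visit fetch (parent pack)
        fetch–pack: parent, skip
      pack–clean: clean visited and ≠ parent → cycle
Cycle: clean – test – pack – clean.

Yes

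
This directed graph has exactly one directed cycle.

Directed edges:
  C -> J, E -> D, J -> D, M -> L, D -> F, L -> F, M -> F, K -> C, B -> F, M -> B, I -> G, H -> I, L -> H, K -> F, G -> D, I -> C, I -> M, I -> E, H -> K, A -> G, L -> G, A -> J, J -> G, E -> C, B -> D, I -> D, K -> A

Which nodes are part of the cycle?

DFS with gray/black marking from H:
H gray
  K gray
    C gray
      J gray
        D gray
          F gray
          F black
        D black
        G gray
          G→D: D black — skip
        G black
      J black
    C black
    A gray
      A→G: G black — skip
      A→J: J black — skip
    A black
    K→F: F black — skip
  K black
  I gray
    E gray
      E→C: C black — skip
      E→D: D black — skip
    E black
    M gray
      L gray
        L→F: F black — skip
        L→H: H is gray → back edge
Back edge closes the cycle H → I → M → L → H; its vertices are {H, I, L, M}.

H, I, L, M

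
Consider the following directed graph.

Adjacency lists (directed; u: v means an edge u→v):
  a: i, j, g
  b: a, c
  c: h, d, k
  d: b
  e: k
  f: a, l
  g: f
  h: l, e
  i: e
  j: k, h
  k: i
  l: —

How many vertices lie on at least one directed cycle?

A vertex is on a directed cycle iff it belongs to a strongly connected component of size ≥ 2 (or has a self-loop).
The vertices on cycles are {a, b, c, d, e, f, g, i, k} — 9 in total.

9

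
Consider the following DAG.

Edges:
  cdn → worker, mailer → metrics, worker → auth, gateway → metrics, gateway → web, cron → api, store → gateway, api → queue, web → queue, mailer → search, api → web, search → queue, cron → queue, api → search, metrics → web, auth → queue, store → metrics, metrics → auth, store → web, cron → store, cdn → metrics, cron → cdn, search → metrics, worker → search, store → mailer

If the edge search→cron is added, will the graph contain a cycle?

Yes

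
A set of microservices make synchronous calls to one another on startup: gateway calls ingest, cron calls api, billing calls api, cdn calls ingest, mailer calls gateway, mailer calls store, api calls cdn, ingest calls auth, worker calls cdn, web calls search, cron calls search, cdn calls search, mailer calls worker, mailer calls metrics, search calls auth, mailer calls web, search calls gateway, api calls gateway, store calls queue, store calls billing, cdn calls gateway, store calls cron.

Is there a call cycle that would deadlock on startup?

DFS with white/gray/black marking, starting from api:
api gray
  gateway gray
    ingest gray
      auth gray
      auth black
    ingest black
  gateway black
  cdn gray
    cdn→gateway: gateway black — skip
    cdn→ingest: ingest black — skip
    search gray
      search→auth: auth black — skip
      search→gateway: gateway black — skip
    search black
  cdn black
api black
mailer gray
  store gray
    queue gray
    queue black
    cron gray
      cron→search: search black — skip
      cron→api: api black — skip
    cron black
    billing gray
      billing→api: api black — skip
    billing black
  store black
  metrics gray
  metrics black
  worker gray
    worker→cdn: cdn black — skip
  worker black
  mailer→gateway: gateway black — skip
  web gray
    web→search: search black — skip
  web black
mailer black
Every edge goes to a white or black vertex — no back edge, so the graph is acyclic.

No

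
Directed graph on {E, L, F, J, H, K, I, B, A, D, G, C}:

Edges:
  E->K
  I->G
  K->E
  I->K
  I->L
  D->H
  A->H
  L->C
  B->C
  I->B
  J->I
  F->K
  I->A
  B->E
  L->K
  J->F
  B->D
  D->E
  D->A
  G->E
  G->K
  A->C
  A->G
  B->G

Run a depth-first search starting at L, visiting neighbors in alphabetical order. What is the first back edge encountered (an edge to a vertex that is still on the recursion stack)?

DFS from L (visiting neighbors in alphabetical order); mark gray on enter, black on exit:
L gray
  C gray
  C black
  K gray
    E gray
      E→K: K is gray → back edge
First back edge: E → K.

E->K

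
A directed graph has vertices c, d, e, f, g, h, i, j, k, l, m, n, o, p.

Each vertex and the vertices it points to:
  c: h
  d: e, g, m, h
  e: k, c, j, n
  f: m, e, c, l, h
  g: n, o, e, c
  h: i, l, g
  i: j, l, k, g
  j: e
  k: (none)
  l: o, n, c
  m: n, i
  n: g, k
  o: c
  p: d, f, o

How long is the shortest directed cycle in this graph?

2

For each vertex v, BFS finds the shortest path from v back to v.
The shortest such closed walk is g → n → g, length 2.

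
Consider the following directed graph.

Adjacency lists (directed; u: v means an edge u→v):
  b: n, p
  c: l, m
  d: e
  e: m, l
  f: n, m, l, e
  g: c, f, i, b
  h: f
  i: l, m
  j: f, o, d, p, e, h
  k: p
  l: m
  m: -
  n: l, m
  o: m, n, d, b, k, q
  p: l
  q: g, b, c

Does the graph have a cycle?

No

DFS with white/gray/black marking, starting from c:
c gray
  l gray
    m gray
    m black
  l black
  c→m: m black — skip
c black
b gray
  n gray
    n→l: l black — skip
    n→m: m black — skip
  n black
  p gray
    p→l: l black — skip
  p black
b black
d gray
  e gray
    e→m: m black — skip
    e→l: l black — skip
  e black
d black
f gray
  f→n: n black — skip
  f→m: m black — skip
  f→l: l black — skip
  f→e: e black — skip
f black
g gray
  g→c: c black — skip
  g→f: f black — skip
  i gray
    i→l: l black — skip
    i→m: m black — skip
  i black
  g→b: b black — skip
g black
h gray
  h→f: f black — skip
h black
j gray
  j→f: f black — skip
  o gray
    o→m: m black — skip
    o→n: n black — skip
    o→d: d black — skip
    o→b: b black — skip
    k gray
      k→p: p black — skip
    k black
    q gray
      q→g: g black — skip
      q→b: b black — skip
      q→c: c black — skip
    q black
  o black
  j→d: d black — skip
  j→p: p black — skip
  j→e: e black — skip
  j→h: h black — skip
j black
Every edge goes to a white or black vertex — no back edge, so the graph is acyclic.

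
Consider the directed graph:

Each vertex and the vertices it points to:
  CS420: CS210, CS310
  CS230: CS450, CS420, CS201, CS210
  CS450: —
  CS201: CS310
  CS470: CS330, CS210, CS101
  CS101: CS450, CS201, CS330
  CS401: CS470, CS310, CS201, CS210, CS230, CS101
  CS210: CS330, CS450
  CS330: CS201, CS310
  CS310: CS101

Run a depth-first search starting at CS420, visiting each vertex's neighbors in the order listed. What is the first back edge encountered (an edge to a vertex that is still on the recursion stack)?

CS101→CS201

DFS from CS420 (visiting each vertex's neighbors in the order listed); mark gray on enter, black on exit:
CS420 gray
  CS210 gray
    CS330 gray
      CS201 gray
        CS310 gray
          CS101 gray
            CS450 gray
            CS450 black
            CS101→CS201: CS201 is gray → back edge
First back edge: CS101 → CS201.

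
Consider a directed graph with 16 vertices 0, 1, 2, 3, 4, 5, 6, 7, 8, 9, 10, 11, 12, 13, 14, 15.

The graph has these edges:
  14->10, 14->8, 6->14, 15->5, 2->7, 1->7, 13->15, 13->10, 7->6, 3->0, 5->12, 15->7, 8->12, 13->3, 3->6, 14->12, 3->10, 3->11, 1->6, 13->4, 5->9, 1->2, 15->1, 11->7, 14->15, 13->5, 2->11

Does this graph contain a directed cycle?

Yes

DFS with white/gray/black marking, starting from 12:
12 gray
12 black
0 gray
0 black
1 gray
  7 gray
    6 gray
      14 gray
        15 gray
          15→7: 7 is gray → back edge
Back edge found, so a cycle exists: 7 → 6 → 14 → 15 → 7.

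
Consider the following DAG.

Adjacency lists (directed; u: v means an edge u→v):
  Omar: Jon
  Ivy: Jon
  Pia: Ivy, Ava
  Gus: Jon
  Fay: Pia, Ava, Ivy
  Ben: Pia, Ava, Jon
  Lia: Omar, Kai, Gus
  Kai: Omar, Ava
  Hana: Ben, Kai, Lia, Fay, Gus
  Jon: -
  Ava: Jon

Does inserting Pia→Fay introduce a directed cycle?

Yes

Adding Pia→Fay creates a cycle iff Fay can already reach Pia.
Path from Fay: Fay → Pia.
So Fay → … → Pia → Fay is a cycle.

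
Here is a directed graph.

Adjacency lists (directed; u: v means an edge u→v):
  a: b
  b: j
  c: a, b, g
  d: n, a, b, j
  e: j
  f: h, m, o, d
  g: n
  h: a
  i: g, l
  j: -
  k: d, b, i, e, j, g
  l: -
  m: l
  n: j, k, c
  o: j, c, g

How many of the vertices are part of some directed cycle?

6

A vertex is on a directed cycle iff it belongs to a strongly connected component of size ≥ 2 (or has a self-loop).
The vertices on cycles are {c, d, g, i, k, n} — 6 in total.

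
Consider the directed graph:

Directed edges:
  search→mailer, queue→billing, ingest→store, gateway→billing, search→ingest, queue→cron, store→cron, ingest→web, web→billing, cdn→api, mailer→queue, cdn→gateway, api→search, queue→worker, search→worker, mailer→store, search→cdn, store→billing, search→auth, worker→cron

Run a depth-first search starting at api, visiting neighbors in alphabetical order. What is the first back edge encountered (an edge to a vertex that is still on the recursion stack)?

cdn→api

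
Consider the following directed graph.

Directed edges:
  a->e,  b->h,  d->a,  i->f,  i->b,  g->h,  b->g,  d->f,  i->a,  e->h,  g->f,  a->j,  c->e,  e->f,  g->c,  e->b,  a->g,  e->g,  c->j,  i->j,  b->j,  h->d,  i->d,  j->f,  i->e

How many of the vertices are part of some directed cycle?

A vertex is on a directed cycle iff it belongs to a strongly connected component of size ≥ 2 (or has a self-loop).
The vertices on cycles are {a, b, c, d, e, g, h} — 7 in total.

7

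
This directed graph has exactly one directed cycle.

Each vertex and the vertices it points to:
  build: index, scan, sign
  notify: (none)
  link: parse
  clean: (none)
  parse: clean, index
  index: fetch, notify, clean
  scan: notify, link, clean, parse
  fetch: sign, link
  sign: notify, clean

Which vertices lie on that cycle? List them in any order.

link, fetch, index, parse

DFS with gray/black marking from index:
index gray
  fetch gray
    sign gray
      notify gray
      notify black
      clean gray
      clean black
    sign black
    link gray
      parse gray
        parse→clean: clean black — skip
        parse→index: index is gray → back edge
Back edge closes the cycle index → fetch → link → parse → index; its vertices are {link, fetch, index, parse}.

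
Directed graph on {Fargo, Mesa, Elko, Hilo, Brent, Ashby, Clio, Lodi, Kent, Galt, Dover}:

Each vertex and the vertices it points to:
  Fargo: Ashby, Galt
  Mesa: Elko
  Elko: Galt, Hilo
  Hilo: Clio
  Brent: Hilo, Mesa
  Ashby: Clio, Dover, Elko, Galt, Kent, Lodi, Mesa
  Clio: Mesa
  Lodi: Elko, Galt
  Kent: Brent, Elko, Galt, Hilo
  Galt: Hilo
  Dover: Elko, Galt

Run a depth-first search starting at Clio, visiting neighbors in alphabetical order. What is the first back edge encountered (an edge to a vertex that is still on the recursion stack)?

Hilo→Clio

DFS from Clio (visiting neighbors in alphabetical order); mark gray on enter, black on exit:
Clio gray
  Mesa gray
    Elko gray
      Galt gray
        Hilo gray
          Hilo→Clio: Clio is gray → back edge
First back edge: Hilo → Clio.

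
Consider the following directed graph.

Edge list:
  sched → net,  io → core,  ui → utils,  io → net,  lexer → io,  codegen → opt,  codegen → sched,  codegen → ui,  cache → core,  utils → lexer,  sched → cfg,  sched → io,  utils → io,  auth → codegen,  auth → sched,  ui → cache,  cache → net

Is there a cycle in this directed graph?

No

DFS with white/gray/black marking, starting from sched:
sched gray
  cfg gray
  cfg black
  io gray
    net gray
    net black
    core gray
    core black
  io black
  sched→net: net black — skip
sched black
auth gray
  auth→sched: sched black — skip
  codegen gray
    ui gray
      utils gray
        utils→io: io black — skip
        lexer gray
          lexer→io: io black — skip
        lexer black
      utils black
      cache gray
        cache→core: core black — skip
        cache→net: net black — skip
      cache black
    ui black
    codegen→sched: sched black — skip
    opt gray
    opt black
  codegen black
auth black
Every edge goes to a white or black vertex — no back edge, so the graph is acyclic.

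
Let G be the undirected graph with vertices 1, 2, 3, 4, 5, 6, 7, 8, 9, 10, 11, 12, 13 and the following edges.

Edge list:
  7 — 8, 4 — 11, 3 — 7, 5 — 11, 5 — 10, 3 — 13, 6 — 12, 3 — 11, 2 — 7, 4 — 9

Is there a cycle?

No

DFS, tracking each vertex's parent; an edge to a visited non-parent vertex closes a cycle.
Start from 12:
visit 12 (parent –)
  visit 6 (parent 12)
    6–12: parent, skip
visit 1 (parent –)
visit 2 (parent –)
  visit 7 (parent 2)
    visit 8 (parent 7)
      8–7: parent, skip
    visit 3 (parent 7)
      visit 13 (parent 3)
        13–3: parent, skip
      3–7: parent, skip
      visit 11 (parent 3)
        visit 5 (parent 11)
          visit 10 (parent 5)
            10–5: parent, skip
          5–11: parent, skip
        visit 4 (parent 11)
          visit 9 (parent 4)
            9–4: parent, skip
          4–11: parent, skip
        11–3: parent, skip
    7–2: parent, skip
No non-parent visited neighbor found — the graph is a forest.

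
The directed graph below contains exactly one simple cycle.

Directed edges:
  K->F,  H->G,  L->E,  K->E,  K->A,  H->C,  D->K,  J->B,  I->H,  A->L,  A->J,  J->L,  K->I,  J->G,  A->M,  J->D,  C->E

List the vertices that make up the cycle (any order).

DFS with gray/black marking from K:
K gray
  A gray
    M gray
    M black
    L gray
      E gray
      E black
    L black
    J gray
      D gray
        D→K: K is gray → back edge
Back edge closes the cycle K → A → J → D → K; its vertices are {A, D, J, K}.

A, D, J, K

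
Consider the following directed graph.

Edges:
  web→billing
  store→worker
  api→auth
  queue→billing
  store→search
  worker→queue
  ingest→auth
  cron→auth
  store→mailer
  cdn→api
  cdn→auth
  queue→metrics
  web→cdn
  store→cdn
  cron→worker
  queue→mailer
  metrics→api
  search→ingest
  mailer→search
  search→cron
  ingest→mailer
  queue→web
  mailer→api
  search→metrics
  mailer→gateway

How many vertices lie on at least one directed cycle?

A vertex is on a directed cycle iff it belongs to a strongly connected component of size ≥ 2 (or has a self-loop).
The vertices on cycles are {cron, queue, ingest, mailer, search, worker} — 6 in total.

6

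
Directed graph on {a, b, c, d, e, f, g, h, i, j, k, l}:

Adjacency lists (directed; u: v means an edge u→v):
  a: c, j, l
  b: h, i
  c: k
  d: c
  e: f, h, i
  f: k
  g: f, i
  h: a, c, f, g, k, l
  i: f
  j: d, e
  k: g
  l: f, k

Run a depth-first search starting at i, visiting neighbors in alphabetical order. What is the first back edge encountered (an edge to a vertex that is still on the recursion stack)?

g->f

DFS from i (visiting neighbors in alphabetical order); mark gray on enter, black on exit:
i gray
  f gray
    k gray
      g gray
        g→f: f is gray → back edge
First back edge: g → f.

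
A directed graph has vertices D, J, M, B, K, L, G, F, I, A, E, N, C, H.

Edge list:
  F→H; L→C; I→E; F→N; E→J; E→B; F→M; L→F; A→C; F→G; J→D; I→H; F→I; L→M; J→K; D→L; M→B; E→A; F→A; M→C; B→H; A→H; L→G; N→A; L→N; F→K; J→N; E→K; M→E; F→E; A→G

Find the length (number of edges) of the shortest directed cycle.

For each vertex v, BFS finds the shortest path from v back to v.
The shortest such closed walk is D → L → F → E → J → D, length 5.

5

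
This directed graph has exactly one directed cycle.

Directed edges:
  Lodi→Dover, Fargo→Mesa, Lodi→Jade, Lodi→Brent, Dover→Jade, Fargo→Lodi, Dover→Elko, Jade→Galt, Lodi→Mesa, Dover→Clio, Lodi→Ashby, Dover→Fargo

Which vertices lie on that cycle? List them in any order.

DFS with gray/black marking from Lodi:
Lodi gray
  Brent gray
  Brent black
  Mesa gray
  Mesa black
  Jade gray
    Galt gray
    Galt black
  Jade black
  Ashby gray
  Ashby black
  Dover gray
    Fargo gray
      Fargo→Lodi: Lodi is gray → back edge
Back edge closes the cycle Lodi → Dover → Fargo → Lodi; its vertices are {Lodi, Dover, Fargo}.

Lodi, Dover, Fargo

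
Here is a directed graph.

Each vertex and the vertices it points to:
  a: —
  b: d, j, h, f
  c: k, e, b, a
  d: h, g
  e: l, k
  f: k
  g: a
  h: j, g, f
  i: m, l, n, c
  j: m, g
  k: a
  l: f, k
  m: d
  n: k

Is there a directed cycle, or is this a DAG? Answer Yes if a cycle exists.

Yes

DFS with white/gray/black marking, starting from d:
d gray
  h gray
    j gray
      m gray
        m→d: d is gray → back edge
Back edge found, so a cycle exists: d → h → j → m → d.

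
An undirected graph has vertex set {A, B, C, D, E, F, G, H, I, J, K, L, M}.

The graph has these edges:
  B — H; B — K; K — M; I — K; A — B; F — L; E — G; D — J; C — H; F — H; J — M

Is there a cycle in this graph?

No

DFS, tracking each vertex's parent; an edge to a visited non-parent vertex closes a cycle.
Start from A:
visit A (parent –)
  visit B (parent A)
    B–A: parent, skip
    visit H (parent B)
      visit C (parent H)
        C–H: parent, skip
      visit F (parent H)
        visit L (parent F)
          L–F: parent, skip
        F–H: parent, skip
      H–B: parent, skip
    visit K (parent B)
      visit M (parent K)
        M–K: parent, skip
        visit J (parent M)
          visit D (parent J)
            D–J: parent, skip
          J–M: parent, skip
      visit I (parent K)
        I–K: parent, skip
      K–B: parent, skip
visit E (parent –)
  visit G (parent E)
    G–E: parent, skip
No non-parent visited neighbor found — the graph is a forest.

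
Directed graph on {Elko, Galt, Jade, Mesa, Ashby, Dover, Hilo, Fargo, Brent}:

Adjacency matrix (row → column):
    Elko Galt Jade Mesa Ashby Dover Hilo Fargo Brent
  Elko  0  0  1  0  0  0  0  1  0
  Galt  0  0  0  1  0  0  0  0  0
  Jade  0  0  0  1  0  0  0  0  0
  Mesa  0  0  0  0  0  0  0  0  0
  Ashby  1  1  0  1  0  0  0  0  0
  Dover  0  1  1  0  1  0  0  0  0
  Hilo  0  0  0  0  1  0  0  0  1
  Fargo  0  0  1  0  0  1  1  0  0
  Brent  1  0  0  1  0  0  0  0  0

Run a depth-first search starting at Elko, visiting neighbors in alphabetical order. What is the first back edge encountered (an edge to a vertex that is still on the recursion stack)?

Ashby→Elko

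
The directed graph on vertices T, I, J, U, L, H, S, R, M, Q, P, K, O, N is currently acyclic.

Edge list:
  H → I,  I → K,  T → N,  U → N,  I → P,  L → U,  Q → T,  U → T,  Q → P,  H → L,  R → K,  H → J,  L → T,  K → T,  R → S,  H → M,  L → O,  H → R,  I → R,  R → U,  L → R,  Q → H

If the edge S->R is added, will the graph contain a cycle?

Yes

Adding S→R creates a cycle iff R can already reach S.
Path from R: R → S.
So R → … → S → R is a cycle.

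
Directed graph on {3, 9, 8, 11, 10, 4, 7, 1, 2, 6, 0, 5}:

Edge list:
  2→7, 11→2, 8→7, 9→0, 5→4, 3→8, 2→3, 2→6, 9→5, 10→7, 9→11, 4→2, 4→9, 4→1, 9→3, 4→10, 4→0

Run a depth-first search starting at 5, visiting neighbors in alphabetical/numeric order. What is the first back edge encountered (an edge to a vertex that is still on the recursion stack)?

9->5

DFS from 5 (visiting neighbors in alphabetical/numeric order); mark gray on enter, black on exit:
5 gray
  4 gray
    0 gray
    0 black
    1 gray
    1 black
    2 gray
      3 gray
        8 gray
          7 gray
          7 black
        8 black
      3 black
      6 gray
      6 black
      2→7: 7 black — skip
    2 black
    9 gray
      9→0: 0 black — skip
      9→3: 3 black — skip
      9→5: 5 is gray → back edge
First back edge: 9 → 5.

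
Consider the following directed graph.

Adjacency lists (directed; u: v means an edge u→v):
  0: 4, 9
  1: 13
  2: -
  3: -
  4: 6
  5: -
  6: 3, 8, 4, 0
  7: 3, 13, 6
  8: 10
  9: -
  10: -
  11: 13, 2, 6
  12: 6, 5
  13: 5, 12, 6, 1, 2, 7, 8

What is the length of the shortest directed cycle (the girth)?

For each vertex v, BFS finds the shortest path from v back to v.
The shortest such closed walk is 13 → 7 → 13, length 2.

2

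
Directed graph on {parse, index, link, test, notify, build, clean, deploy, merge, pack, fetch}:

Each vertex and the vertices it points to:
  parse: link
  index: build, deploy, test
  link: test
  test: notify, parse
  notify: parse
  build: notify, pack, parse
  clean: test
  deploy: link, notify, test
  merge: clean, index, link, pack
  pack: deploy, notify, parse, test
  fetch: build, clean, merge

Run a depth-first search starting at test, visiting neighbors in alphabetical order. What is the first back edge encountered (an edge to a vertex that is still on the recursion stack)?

DFS from test (visiting neighbors in alphabetical order); mark gray on enter, black on exit:
test gray
  notify gray
    parse gray
      link gray
        link→test: test is gray → back edge
First back edge: link → test.

link→test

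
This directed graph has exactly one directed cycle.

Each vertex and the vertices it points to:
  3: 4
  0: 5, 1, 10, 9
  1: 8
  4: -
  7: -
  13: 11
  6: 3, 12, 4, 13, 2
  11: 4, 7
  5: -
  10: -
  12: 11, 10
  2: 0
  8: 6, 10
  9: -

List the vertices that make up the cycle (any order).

DFS with gray/black marking from 6:
6 gray
  3 gray
    4 gray
    4 black
  3 black
  12 gray
    11 gray
      11→4: 4 black — skip
      7 gray
      7 black
    11 black
    10 gray
    10 black
  12 black
  6→4: 4 black — skip
  13 gray
    13→11: 11 black — skip
  13 black
  2 gray
    0 gray
      5 gray
      5 black
      1 gray
        8 gray
          8→6: 6 is gray → back edge
Back edge closes the cycle 6 → 2 → 0 → 1 → 8 → 6; its vertices are {0, 1, 2, 6, 8}.

0, 1, 2, 6, 8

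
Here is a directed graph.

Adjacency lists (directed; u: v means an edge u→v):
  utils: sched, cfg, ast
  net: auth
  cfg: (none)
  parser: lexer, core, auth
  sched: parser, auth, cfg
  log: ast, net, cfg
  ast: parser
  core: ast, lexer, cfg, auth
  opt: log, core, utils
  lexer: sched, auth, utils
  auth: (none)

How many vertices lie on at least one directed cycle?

6

A vertex is on a directed cycle iff it belongs to a strongly connected component of size ≥ 2 (or has a self-loop).
The vertices on cycles are {ast, core, lexer, sched, utils, parser} — 6 in total.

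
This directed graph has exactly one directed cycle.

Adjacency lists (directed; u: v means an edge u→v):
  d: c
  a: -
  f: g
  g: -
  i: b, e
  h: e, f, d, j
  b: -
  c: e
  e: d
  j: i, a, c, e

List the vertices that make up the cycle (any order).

c, d, e

DFS with gray/black marking from d:
d gray
  c gray
    e gray
      e→d: d is gray → back edge
Back edge closes the cycle d → c → e → d; its vertices are {c, d, e}.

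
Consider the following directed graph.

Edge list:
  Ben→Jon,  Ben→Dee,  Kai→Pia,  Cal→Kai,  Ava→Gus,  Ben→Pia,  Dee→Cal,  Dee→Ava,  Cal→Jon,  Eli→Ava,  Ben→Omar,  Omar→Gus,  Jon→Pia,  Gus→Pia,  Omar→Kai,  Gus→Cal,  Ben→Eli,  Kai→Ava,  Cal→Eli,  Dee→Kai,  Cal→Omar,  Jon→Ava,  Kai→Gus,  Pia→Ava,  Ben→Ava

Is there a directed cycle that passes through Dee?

No

Dee lies on a cycle iff there is a path from Dee back to itself.
Exploring from Dee, it never reaches itself; equivalently, its strongly connected component is a singleton.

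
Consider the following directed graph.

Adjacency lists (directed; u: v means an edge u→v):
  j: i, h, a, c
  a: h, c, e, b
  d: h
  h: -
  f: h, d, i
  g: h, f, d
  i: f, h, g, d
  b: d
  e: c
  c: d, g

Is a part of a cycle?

No

a lies on a cycle iff there is a path from a back to itself.
Exploring from a, it never reaches itself; equivalently, its strongly connected component is a singleton.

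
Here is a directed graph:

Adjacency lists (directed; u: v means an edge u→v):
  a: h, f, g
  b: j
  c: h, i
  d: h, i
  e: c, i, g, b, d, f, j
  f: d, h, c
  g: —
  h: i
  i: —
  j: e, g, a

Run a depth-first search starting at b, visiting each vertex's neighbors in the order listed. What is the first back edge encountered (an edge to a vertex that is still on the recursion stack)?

DFS from b (visiting each vertex's neighbors in the order listed); mark gray on enter, black on exit:
b gray
  j gray
    e gray
      c gray
        h gray
          i gray
          i black
        h black
        c→i: i black — skip
      c black
      e→i: i black — skip
      g gray
      g black
      e→b: b is gray → back edge
First back edge: e → b.

e→b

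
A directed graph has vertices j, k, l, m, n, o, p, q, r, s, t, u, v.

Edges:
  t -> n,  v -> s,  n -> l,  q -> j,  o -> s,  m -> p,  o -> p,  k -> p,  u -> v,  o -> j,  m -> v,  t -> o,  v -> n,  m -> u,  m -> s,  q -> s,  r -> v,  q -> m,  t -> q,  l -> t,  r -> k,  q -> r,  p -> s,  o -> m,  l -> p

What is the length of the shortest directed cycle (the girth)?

For each vertex v, BFS finds the shortest path from v back to v.
The shortest such closed walk is t → n → l → t, length 3.

3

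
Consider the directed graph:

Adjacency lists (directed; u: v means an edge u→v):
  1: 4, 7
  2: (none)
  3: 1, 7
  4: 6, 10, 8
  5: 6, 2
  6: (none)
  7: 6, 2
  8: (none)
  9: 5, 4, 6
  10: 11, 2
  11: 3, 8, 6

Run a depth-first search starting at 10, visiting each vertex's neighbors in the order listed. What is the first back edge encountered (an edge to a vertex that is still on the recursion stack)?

DFS from 10 (visiting each vertex's neighbors in the order listed); mark gray on enter, black on exit:
10 gray
  11 gray
    3 gray
      1 gray
        4 gray
          6 gray
          6 black
          4→10: 10 is gray → back edge
First back edge: 4 → 10.

4→10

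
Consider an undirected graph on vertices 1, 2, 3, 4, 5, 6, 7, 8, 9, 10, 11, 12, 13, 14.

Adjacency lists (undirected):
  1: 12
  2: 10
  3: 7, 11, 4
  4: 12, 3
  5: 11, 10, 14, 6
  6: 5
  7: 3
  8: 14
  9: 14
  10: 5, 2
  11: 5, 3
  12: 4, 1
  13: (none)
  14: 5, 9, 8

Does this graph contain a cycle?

DFS, tracking each vertex's parent; an edge to a visited non-parent vertex closes a cycle.
Start from 6:
visit 6 (parent –)
  visit 5 (parent 6)
    visit 11 (parent 5)
      11–5: parent, skip
      visit 3 (parent 11)
        visit 7 (parent 3)
          7–3: parent, skip
        3–11: parent, skip
        visit 4 (parent 3)
          visit 12 (parent 4)
            12–4: parent, skip
            visit 1 (parent 12)
              1–12: parent, skip
          4–3: parent, skip
    visit 10 (parent 5)
      10–5: parent, skip
      visit 2 (parent 10)
        2–10: parent, skip
    visit 14 (parent 5)
      14–5: parent, skip
      visit 9 (parent 14)
        9–14: parent, skip
      visit 8 (parent 14)
        8–14: parent, skip
    5–6: parent, skip
visit 13 (parent –)
No non-parent visited neighbor found — the graph is a forest.

No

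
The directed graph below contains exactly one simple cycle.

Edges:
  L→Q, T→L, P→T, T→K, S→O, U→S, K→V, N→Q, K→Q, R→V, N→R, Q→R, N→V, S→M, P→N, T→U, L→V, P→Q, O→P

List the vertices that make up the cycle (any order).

O, P, S, T, U

DFS with gray/black marking from P:
P gray
  Q gray
    R gray
      V gray
      V black
    R black
  Q black
  N gray
    N→Q: Q black — skip
    N→R: R black — skip
    N→V: V black — skip
  N black
  T gray
    K gray
      K→Q: Q black — skip
      K→V: V black — skip
    K black
    U gray
      S gray
        M gray
        M black
        O gray
          O→P: P is gray → back edge
Back edge closes the cycle P → T → U → S → O → P; its vertices are {O, P, S, T, U}.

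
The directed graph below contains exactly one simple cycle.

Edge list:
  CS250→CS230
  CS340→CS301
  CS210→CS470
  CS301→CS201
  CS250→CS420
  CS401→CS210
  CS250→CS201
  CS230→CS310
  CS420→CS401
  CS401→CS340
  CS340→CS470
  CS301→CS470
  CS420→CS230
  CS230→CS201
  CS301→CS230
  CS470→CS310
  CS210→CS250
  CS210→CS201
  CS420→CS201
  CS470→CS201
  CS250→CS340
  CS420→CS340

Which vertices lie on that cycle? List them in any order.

DFS with gray/black marking from CS401:
CS401 gray
  CS340 gray
    CS301 gray
      CS201 gray
      CS201 black
      CS470 gray
        CS310 gray
        CS310 black
        CS470→CS201: CS201 black — skip
      CS470 black
      CS230 gray
        CS230→CS201: CS201 black — skip
        CS230→CS310: CS310 black — skip
      CS230 black
    CS301 black
    CS340→CS470: CS470 black — skip
  CS340 black
  CS210 gray
    CS210→CS201: CS201 black — skip
    CS210→CS470: CS470 black — skip
    CS250 gray
      CS420 gray
        CS420→CS340: CS340 black — skip
        CS420→CS230: CS230 black — skip
        CS420→CS401: CS401 is gray → back edge
Back edge closes the cycle CS401 → CS210 → CS250 → CS420 → CS401; its vertices are {CS210, CS250, CS401, CS420}.

CS210, CS250, CS401, CS420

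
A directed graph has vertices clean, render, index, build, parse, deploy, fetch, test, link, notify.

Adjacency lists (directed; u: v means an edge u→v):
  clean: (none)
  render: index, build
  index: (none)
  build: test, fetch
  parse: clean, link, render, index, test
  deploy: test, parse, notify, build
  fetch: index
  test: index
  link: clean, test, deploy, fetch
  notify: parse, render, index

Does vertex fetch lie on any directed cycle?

No

fetch lies on a cycle iff there is a path from fetch back to itself.
Exploring from fetch, it never reaches itself; equivalently, its strongly connected component is a singleton.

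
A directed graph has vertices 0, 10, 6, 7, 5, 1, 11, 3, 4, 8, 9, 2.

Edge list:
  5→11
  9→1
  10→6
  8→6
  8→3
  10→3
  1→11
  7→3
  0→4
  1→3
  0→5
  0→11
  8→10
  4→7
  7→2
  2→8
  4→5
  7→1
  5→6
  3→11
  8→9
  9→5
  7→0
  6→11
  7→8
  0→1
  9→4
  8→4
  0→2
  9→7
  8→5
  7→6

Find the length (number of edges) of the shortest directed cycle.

For each vertex v, BFS finds the shortest path from v back to v.
The shortest such closed walk is 7 → 8 → 4 → 7, length 3.

3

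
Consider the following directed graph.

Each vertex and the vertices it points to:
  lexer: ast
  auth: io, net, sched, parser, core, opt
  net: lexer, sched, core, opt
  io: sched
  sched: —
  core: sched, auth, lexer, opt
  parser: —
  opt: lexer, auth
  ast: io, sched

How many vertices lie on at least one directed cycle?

4

A vertex is on a directed cycle iff it belongs to a strongly connected component of size ≥ 2 (or has a self-loop).
The vertices on cycles are {net, opt, auth, core} — 4 in total.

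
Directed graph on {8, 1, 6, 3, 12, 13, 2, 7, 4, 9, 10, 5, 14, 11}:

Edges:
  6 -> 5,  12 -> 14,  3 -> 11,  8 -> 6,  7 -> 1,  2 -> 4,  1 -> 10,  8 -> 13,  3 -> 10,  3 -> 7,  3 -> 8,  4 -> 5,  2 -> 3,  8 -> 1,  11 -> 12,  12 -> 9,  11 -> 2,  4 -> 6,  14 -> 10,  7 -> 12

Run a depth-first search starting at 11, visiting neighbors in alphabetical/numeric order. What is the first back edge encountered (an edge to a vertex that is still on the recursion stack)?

3->11

DFS from 11 (visiting neighbors in alphabetical/numeric order); mark gray on enter, black on exit:
11 gray
  2 gray
    3 gray
      7 gray
        1 gray
          10 gray
          10 black
        1 black
        12 gray
          9 gray
          9 black
          14 gray
            14→10: 10 black — skip
          14 black
        12 black
      7 black
      8 gray
        8→1: 1 black — skip
        6 gray
          5 gray
          5 black
        6 black
        13 gray
        13 black
      8 black
      3→10: 10 black — skip
      3→11: 11 is gray → back edge
First back edge: 3 → 11.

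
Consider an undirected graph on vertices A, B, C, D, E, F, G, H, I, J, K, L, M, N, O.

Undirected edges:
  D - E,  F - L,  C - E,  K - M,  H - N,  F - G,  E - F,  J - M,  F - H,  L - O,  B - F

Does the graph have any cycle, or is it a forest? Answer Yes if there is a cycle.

No

DFS, tracking each vertex's parent; an edge to a visited non-parent vertex closes a cycle.
Start from E:
visit E (parent –)
  visit D (parent E)
    D–E: parent, skip
  visit C (parent E)
    C–E: parent, skip
  visit F (parent E)
    visit H (parent F)
      visit N (parent H)
        N–H: parent, skip
      H–F: parent, skip
    F–E: parent, skip
    visit B (parent F)
      B–F: parent, skip
    visit L (parent F)
      visit O (parent L)
        O–L: parent, skip
      L–F: parent, skip
    visit G (parent F)
      G–F: parent, skip
visit A (parent –)
visit I (parent –)
visit J (parent –)
  visit M (parent J)
    visit K (parent M)
      K–M: parent, skip
    M–J: parent, skip
No non-parent visited neighbor found — the graph is a forest.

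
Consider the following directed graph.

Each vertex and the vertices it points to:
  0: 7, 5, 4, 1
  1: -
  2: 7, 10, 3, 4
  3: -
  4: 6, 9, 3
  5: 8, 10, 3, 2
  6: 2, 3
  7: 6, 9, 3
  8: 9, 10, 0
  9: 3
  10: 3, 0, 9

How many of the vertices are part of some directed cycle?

8

A vertex is on a directed cycle iff it belongs to a strongly connected component of size ≥ 2 (or has a self-loop).
The vertices on cycles are {0, 2, 4, 5, 6, 7, 8, 10} — 8 in total.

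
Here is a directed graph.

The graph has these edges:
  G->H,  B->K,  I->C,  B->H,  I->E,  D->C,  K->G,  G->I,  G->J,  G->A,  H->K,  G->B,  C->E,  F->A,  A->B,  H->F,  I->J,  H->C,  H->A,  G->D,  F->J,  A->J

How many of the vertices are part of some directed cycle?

6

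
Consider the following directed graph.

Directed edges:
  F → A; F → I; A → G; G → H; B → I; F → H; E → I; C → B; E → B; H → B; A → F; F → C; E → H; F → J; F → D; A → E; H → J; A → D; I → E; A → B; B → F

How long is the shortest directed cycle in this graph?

For each vertex v, BFS finds the shortest path from v back to v.
The shortest such closed walk is F → A → F, length 2.

2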